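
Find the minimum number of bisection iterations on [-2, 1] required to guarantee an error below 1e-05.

We need (b-a)/2^n ≤ 1e-05
(1 - (-2))/2^n ≤ 1e-05
3/2^n ≤ 1e-05
2^n ≥ 300000
n ≥ log₂(300000) = 18.19
n ≥ 19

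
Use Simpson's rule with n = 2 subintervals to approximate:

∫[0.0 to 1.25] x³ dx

f(x) = x³
a = 0.0, b = 1.25, n = 2
h = (b - a)/n = 0.625000

Simpson's rule: (h/3)[f(x₀) + 4f(x₁) + 2f(x₂) + ... + f(xₙ)]

x_0 = 0.0000, f(x_0) = 0.000000, coefficient = 1
x_1 = 0.6250, f(x_1) = 0.244141, coefficient = 4
x_2 = 1.2500, f(x_2) = 1.953125, coefficient = 1

I ≈ (0.625000/3) × 2.929688 = 0.610352
Exact value: 0.610352
Error: 0.000000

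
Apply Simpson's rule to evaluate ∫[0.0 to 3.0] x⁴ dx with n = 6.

f(x) = x⁴
a = 0.0, b = 3.0, n = 6
h = (b - a)/n = 0.500000

Simpson's rule: (h/3)[f(x₀) + 4f(x₁) + 2f(x₂) + ... + f(xₙ)]

x_0 = 0.0000, f(x_0) = 0.000000, coefficient = 1
x_1 = 0.5000, f(x_1) = 0.062500, coefficient = 4
x_2 = 1.0000, f(x_2) = 1.000000, coefficient = 2
x_3 = 1.5000, f(x_3) = 5.062500, coefficient = 4
x_4 = 2.0000, f(x_4) = 16.000000, coefficient = 2
x_5 = 2.5000, f(x_5) = 39.062500, coefficient = 4
x_6 = 3.0000, f(x_6) = 81.000000, coefficient = 1

I ≈ (0.500000/3) × 291.750000 = 48.625000
Exact value: 48.600000
Error: 0.025000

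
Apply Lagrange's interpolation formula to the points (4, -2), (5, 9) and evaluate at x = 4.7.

Lagrange interpolation formula:
P(x) = Σ yᵢ × Lᵢ(x)
where Lᵢ(x) = Π_{j≠i} (x - xⱼ)/(xᵢ - xⱼ)

L_0(4.7) = (4.7 - 5)/(4 - 5) = 0.300000
L_1(4.7) = (4.7 - 4)/(5 - 4) = 0.700000

P(4.7) = (-2)×L_0(4.7) + 9×L_1(4.7)
P(4.7) = 5.700000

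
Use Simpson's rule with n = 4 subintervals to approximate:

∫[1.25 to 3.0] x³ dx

f(x) = x³
a = 1.25, b = 3.0, n = 4
h = (b - a)/n = 0.437500

Simpson's rule: (h/3)[f(x₀) + 4f(x₁) + 2f(x₂) + ... + f(xₙ)]

x_0 = 1.2500, f(x_0) = 1.953125, coefficient = 1
x_1 = 1.6875, f(x_1) = 4.805420, coefficient = 4
x_2 = 2.1250, f(x_2) = 9.595703, coefficient = 2
x_3 = 2.5625, f(x_3) = 16.826416, coefficient = 4
x_4 = 3.0000, f(x_4) = 27.000000, coefficient = 1

I ≈ (0.437500/3) × 134.671875 = 19.639648
Exact value: 19.639648
Error: 0.000000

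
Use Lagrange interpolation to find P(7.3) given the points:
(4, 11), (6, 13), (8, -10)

Lagrange interpolation formula:
P(x) = Σ yᵢ × Lᵢ(x)
where Lᵢ(x) = Π_{j≠i} (x - xⱼ)/(xᵢ - xⱼ)

L_0(7.3) = (7.3 - 6)/(4 - 6) × (7.3 - 8)/(4 - 8) = -0.113750
L_1(7.3) = (7.3 - 4)/(6 - 4) × (7.3 - 8)/(6 - 8) = 0.577500
L_2(7.3) = (7.3 - 4)/(8 - 4) × (7.3 - 6)/(8 - 6) = 0.536250

P(7.3) = 11×L_0(7.3) + 13×L_1(7.3) + (-10)×L_2(7.3)
P(7.3) = 0.893750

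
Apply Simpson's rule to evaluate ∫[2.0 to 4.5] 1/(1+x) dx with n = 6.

f(x) = 1/(1+x)
a = 2.0, b = 4.5, n = 6
h = (b - a)/n = 0.416667

Simpson's rule: (h/3)[f(x₀) + 4f(x₁) + 2f(x₂) + ... + f(xₙ)]

x_0 = 2.0000, f(x_0) = 0.333333, coefficient = 1
x_1 = 2.4167, f(x_1) = 0.292683, coefficient = 4
x_2 = 2.8333, f(x_2) = 0.260870, coefficient = 2
x_3 = 3.2500, f(x_3) = 0.235294, coefficient = 4
x_4 = 3.6667, f(x_4) = 0.214286, coefficient = 2
x_5 = 4.0833, f(x_5) = 0.196721, coefficient = 4
x_6 = 4.5000, f(x_6) = 0.181818, coefficient = 1

I ≈ (0.416667/3) × 4.364255 = 0.606147
Exact value: 0.606136
Error: 0.000011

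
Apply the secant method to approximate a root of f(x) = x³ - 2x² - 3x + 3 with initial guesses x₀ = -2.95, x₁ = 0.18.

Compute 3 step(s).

f(x) = x³ - 2x² - 3x + 3
x₀ = -2.95, x₁ = 0.18

Secant formula: x_{n+1} = x_n - f(x_n)(x_n - x_{n-1})/(f(x_n) - f(x_{n-1}))

Iteration 1:
  f(-2.950000) = -31.227375
  f(0.180000) = 2.401032
  x_2 = 0.180000 - 2.401032×(0.180000 - (-2.950000))/(2.401032 - (-31.227375))
       = -0.043479
Iteration 2:
  f(0.180000) = 2.401032
  f(-0.043479) = 3.126573
  x_3 = -0.043479 - 3.126573×(-0.043479 - 0.180000)/(3.126573 - 2.401032)
       = 0.919558
Iteration 3:
  f(-0.043479) = 3.126573
  f(0.919558) = -0.672280
  x_4 = 0.919558 - (-0.672280)×(0.919558 - (-0.043479))/(-0.672280 - 3.126573)
       = 0.749130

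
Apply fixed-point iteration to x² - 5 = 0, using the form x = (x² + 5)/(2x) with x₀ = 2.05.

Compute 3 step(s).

Equation: x² - 5 = 0
Fixed-point form: x = (x² + 5)/(2x)
x₀ = 2.05

x_1 = g(2.050000) = 2.244512
x_2 = g(2.244512) = 2.236084
x_3 = g(2.236084) = 2.236068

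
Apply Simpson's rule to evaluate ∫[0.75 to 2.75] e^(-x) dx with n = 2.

f(x) = e^(-x)
a = 0.75, b = 2.75, n = 2
h = (b - a)/n = 1.000000

Simpson's rule: (h/3)[f(x₀) + 4f(x₁) + 2f(x₂) + ... + f(xₙ)]

x_0 = 0.7500, f(x_0) = 0.472367, coefficient = 1
x_1 = 1.7500, f(x_1) = 0.173774, coefficient = 4
x_2 = 2.7500, f(x_2) = 0.063928, coefficient = 1

I ≈ (1.000000/3) × 1.231390 = 0.410463
Exact value: 0.408439
Error: 0.002025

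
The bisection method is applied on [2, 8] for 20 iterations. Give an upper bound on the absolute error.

Bisection error bound: |error| ≤ (b-a)/2^n
|error| ≤ (8 - 2)/2^20 = 6/2^20
|error| ≤ 0.0000057220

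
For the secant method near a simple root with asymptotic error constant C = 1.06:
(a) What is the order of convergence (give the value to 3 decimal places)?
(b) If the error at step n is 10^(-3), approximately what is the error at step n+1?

(a) Secant method has superlinear convergence with order φ = (1+√5)/2 ≈ 1.618.
    This means |e_{n+1}| ≈ C|e_n|^1.618.

(b) With |e_n| = 10^(-3) and C = 1.06:
    |e_{n+1}| ≈ 1.06 × (10^(-3))^1.618 = 1.06 × 10^(-4.85)

(a) ≈ 1.618 (golden ratio); (b) |e_{n+1}| ≈ 1.483e-05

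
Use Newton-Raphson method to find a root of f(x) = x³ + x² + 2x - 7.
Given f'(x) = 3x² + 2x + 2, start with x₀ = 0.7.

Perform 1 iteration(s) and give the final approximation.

f(x) = x³ + x² + 2x - 7
f'(x) = 3x² + 2x + 2
x₀ = 0.7

Newton-Raphson formula: x_{n+1} = x_n - f(x_n)/f'(x_n)

Iteration 1:
  f(0.700000) = -4.767000
  f'(0.700000) = 4.870000
  x_1 = 0.700000 - (-4.767000)/4.870000 = 1.678850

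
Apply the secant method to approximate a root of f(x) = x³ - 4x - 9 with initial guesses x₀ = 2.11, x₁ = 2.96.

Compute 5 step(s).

f(x) = x³ - 4x - 9
x₀ = 2.11, x₁ = 2.96

Secant formula: x_{n+1} = x_n - f(x_n)(x_n - x_{n-1})/(f(x_n) - f(x_{n-1}))

Iteration 1:
  f(2.110000) = -8.046069
  f(2.960000) = 5.094336
  x_2 = 2.960000 - 5.094336×(2.960000 - 2.110000)/(5.094336 - (-8.046069))
       = 2.630468
Iteration 2:
  f(2.960000) = 5.094336
  f(2.630468) = -1.320714
  x_3 = 2.630468 - (-1.320714)×(2.630468 - 2.960000)/(-1.320714 - 5.094336)
       = 2.698311
Iteration 3:
  f(2.630468) = -1.320714
  f(2.698311) = -0.147157
  x_4 = 2.698311 - (-0.147157)×(2.698311 - 2.630468)/(-0.147157 - (-1.320714))
       = 2.706818
Iteration 4:
  f(2.698311) = -0.147157
  f(2.706818) = 0.005219
  x_5 = 2.706818 - 0.005219×(2.706818 - 2.698311)/(0.005219 - (-0.147157))
       = 2.706527
Iteration 5:
  f(2.706818) = 0.005219
  f(2.706527) = -0.000019
  x_6 = 2.706527 - (-0.000019)×(2.706527 - 2.706818)/(-0.000019 - 0.005219)
       = 2.706528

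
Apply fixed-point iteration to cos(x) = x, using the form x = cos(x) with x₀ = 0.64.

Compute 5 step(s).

Equation: cos(x) = x
Fixed-point form: x = cos(x)
x₀ = 0.64

x_1 = g(0.640000) = 0.802096
x_2 = g(0.802096) = 0.695202
x_3 = g(0.695202) = 0.767924
x_4 = g(0.767924) = 0.719354
x_5 = g(0.719354) = 0.752232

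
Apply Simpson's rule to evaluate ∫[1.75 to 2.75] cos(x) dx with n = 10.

f(x) = cos(x)
a = 1.75, b = 2.75, n = 10
h = (b - a)/n = 0.100000

Simpson's rule: (h/3)[f(x₀) + 4f(x₁) + 2f(x₂) + ... + f(xₙ)]

x_0 = 1.7500, f(x_0) = -0.178246, coefficient = 1
x_1 = 1.8500, f(x_1) = -0.275590, coefficient = 4
x_2 = 1.9500, f(x_2) = -0.370181, coefficient = 2
x_3 = 2.0500, f(x_3) = -0.461073, coefficient = 4
x_4 = 2.1500, f(x_4) = -0.547358, coefficient = 2
x_5 = 2.2500, f(x_5) = -0.628174, coefficient = 4
x_6 = 2.3500, f(x_6) = -0.702713, coefficient = 2
x_7 = 2.4500, f(x_7) = -0.770231, coefficient = 4
x_8 = 2.5500, f(x_8) = -0.830054, coefficient = 2
x_9 = 2.6500, f(x_9) = -0.881582, coefficient = 4
x_10 = 2.7500, f(x_10) = -0.924302, coefficient = 1

I ≈ (0.100000/3) × -18.069759 = -0.602325
Exact value: -0.602325
Error: 0.000000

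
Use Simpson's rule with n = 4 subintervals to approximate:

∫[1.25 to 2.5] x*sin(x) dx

f(x) = x*sin(x)
a = 1.25, b = 2.5, n = 4
h = (b - a)/n = 0.312500

Simpson's rule: (h/3)[f(x₀) + 4f(x₁) + 2f(x₂) + ... + f(xₙ)]

x_0 = 1.2500, f(x_0) = 1.186231, coefficient = 1
x_1 = 1.5625, f(x_1) = 1.562446, coefficient = 4
x_2 = 1.8750, f(x_2) = 1.788911, coefficient = 2
x_3 = 2.1875, f(x_3) = 1.784539, coefficient = 4
x_4 = 2.5000, f(x_4) = 1.496180, coefficient = 1

I ≈ (0.312500/3) × 19.648174 = 2.046685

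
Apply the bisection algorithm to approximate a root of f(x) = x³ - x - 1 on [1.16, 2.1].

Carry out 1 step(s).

f(x) = x³ - x - 1
Initial interval: [1.16, 2.1]

Iteration 1:
  c_1 = (1.160000 + 2.100000)/2 = 1.630000
  f(c_1) = f(1.630000) = 1.700747
  f(a) × f(c) < 0, new interval: [1.160000, 1.630000]

After 1 iteration(s), the approximation is c_1 = 1.630000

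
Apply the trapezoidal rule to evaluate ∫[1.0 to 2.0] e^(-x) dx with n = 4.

f(x) = e^(-x)
a = 1.0, b = 2.0, n = 4
h = (b - a)/n = 0.250000

Trapezoidal rule: (h/2)[f(x₀) + 2f(x₁) + 2f(x₂) + ... + f(xₙ)]

x_0 = 1.0000, f(x_0) = 0.367879, coefficient = 1
x_1 = 1.2500, f(x_1) = 0.286505, coefficient = 2
x_2 = 1.5000, f(x_2) = 0.223130, coefficient = 2
x_3 = 1.7500, f(x_3) = 0.173774, coefficient = 2
x_4 = 2.0000, f(x_4) = 0.135335, coefficient = 1

I ≈ (0.250000/2) × 1.870033 = 0.233754
Exact value: 0.232544
Error: 0.001210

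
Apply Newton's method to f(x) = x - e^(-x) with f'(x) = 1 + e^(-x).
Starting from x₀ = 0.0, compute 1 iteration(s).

f(x) = x - e^(-x)
f'(x) = 1 + e^(-x)
x₀ = 0.0

Newton-Raphson formula: x_{n+1} = x_n - f(x_n)/f'(x_n)

Iteration 1:
  f(0.000000) = -1.000000
  f'(0.000000) = 2.000000
  x_1 = 0.000000 - (-1.000000)/2.000000 = 0.500000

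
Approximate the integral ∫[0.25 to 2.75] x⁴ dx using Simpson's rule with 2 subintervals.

f(x) = x⁴
a = 0.25, b = 2.75, n = 2
h = (b - a)/n = 1.250000

Simpson's rule: (h/3)[f(x₀) + 4f(x₁) + 2f(x₂) + ... + f(xₙ)]

x_0 = 0.2500, f(x_0) = 0.003906, coefficient = 1
x_1 = 1.5000, f(x_1) = 5.062500, coefficient = 4
x_2 = 2.7500, f(x_2) = 57.191406, coefficient = 1

I ≈ (1.250000/3) × 77.445312 = 32.268880
Exact value: 31.455078
Error: 0.813802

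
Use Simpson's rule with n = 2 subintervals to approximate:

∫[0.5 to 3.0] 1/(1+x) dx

f(x) = 1/(1+x)
a = 0.5, b = 3.0, n = 2
h = (b - a)/n = 1.250000

Simpson's rule: (h/3)[f(x₀) + 4f(x₁) + 2f(x₂) + ... + f(xₙ)]

x_0 = 0.5000, f(x_0) = 0.666667, coefficient = 1
x_1 = 1.7500, f(x_1) = 0.363636, coefficient = 4
x_2 = 3.0000, f(x_2) = 0.250000, coefficient = 1

I ≈ (1.250000/3) × 2.371212 = 0.988005
Exact value: 0.980829
Error: 0.007176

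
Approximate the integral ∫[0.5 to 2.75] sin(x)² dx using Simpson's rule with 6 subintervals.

f(x) = sin(x)²
a = 0.5, b = 2.75, n = 6
h = (b - a)/n = 0.375000

Simpson's rule: (h/3)[f(x₀) + 4f(x₁) + 2f(x₂) + ... + f(xₙ)]

x_0 = 0.5000, f(x_0) = 0.229849, coefficient = 1
x_1 = 0.8750, f(x_1) = 0.589123, coefficient = 4
x_2 = 1.2500, f(x_2) = 0.900572, coefficient = 2
x_3 = 1.6250, f(x_3) = 0.997065, coefficient = 4
x_4 = 2.0000, f(x_4) = 0.826822, coefficient = 2
x_5 = 2.3750, f(x_5) = 0.481199, coefficient = 4
x_6 = 2.7500, f(x_6) = 0.145665, coefficient = 1

I ≈ (0.375000/3) × 12.099848 = 1.512481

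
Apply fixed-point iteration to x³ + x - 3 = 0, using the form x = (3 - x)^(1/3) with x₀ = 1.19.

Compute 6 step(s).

Equation: x³ + x - 3 = 0
Fixed-point form: x = (3 - x)^(1/3)
x₀ = 1.19

x_1 = g(1.190000) = 1.218689
x_2 = g(1.218689) = 1.212216
x_3 = g(1.212216) = 1.213682
x_4 = g(1.213682) = 1.213350
x_5 = g(1.213350) = 1.213426
x_6 = g(1.213426) = 1.213409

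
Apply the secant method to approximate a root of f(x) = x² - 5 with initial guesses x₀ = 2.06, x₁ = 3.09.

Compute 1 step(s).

f(x) = x² - 5
x₀ = 2.06, x₁ = 3.09

Secant formula: x_{n+1} = x_n - f(x_n)(x_n - x_{n-1})/(f(x_n) - f(x_{n-1}))

Iteration 1:
  f(2.060000) = -0.756400
  f(3.090000) = 4.548100
  x_2 = 3.090000 - 4.548100×(3.090000 - 2.060000)/(4.548100 - (-0.756400))
       = 2.206874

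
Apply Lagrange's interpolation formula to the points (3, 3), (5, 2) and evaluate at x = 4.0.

Lagrange interpolation formula:
P(x) = Σ yᵢ × Lᵢ(x)
where Lᵢ(x) = Π_{j≠i} (x - xⱼ)/(xᵢ - xⱼ)

L_0(4.0) = (4.0 - 5)/(3 - 5) = 0.500000
L_1(4.0) = (4.0 - 3)/(5 - 3) = 0.500000

P(4.0) = 3×L_0(4.0) + 2×L_1(4.0)
P(4.0) = 2.500000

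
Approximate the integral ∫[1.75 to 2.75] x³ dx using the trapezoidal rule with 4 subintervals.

f(x) = x³
a = 1.75, b = 2.75, n = 4
h = (b - a)/n = 0.250000

Trapezoidal rule: (h/2)[f(x₀) + 2f(x₁) + 2f(x₂) + ... + f(xₙ)]

x_0 = 1.7500, f(x_0) = 5.359375, coefficient = 1
x_1 = 2.0000, f(x_1) = 8.000000, coefficient = 2
x_2 = 2.2500, f(x_2) = 11.390625, coefficient = 2
x_3 = 2.5000, f(x_3) = 15.625000, coefficient = 2
x_4 = 2.7500, f(x_4) = 20.796875, coefficient = 1

I ≈ (0.250000/2) × 96.187500 = 12.023438
Exact value: 11.953125
Error: 0.070312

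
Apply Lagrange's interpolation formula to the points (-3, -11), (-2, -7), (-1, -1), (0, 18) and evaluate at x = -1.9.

Lagrange interpolation formula:
P(x) = Σ yᵢ × Lᵢ(x)
where Lᵢ(x) = Π_{j≠i} (x - xⱼ)/(xᵢ - xⱼ)

L_0(-1.9) = (-1.9 - (-2))/(-3 - (-2)) × (-1.9 - (-1))/(-3 - (-1)) × (-1.9 - 0)/(-3 - 0) = -0.028500
L_1(-1.9) = (-1.9 - (-3))/(-2 - (-3)) × (-1.9 - (-1))/(-2 - (-1)) × (-1.9 - 0)/(-2 - 0) = 0.940500
L_2(-1.9) = (-1.9 - (-3))/(-1 - (-3)) × (-1.9 - (-2))/(-1 - (-2)) × (-1.9 - 0)/(-1 - 0) = 0.104500
L_3(-1.9) = (-1.9 - (-3))/(0 - (-3)) × (-1.9 - (-2))/(0 - (-2)) × (-1.9 - (-1))/(0 - (-1)) = -0.016500

P(-1.9) = (-11)×L_0(-1.9) + (-7)×L_1(-1.9) + (-1)×L_2(-1.9) + 18×L_3(-1.9)
P(-1.9) = -6.671500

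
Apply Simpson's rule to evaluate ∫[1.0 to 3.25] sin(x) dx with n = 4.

f(x) = sin(x)
a = 1.0, b = 3.25, n = 4
h = (b - a)/n = 0.562500

Simpson's rule: (h/3)[f(x₀) + 4f(x₁) + 2f(x₂) + ... + f(xₙ)]

x_0 = 1.0000, f(x_0) = 0.841471, coefficient = 1
x_1 = 1.5625, f(x_1) = 0.999966, coefficient = 4
x_2 = 2.1250, f(x_2) = 0.850320, coefficient = 2
x_3 = 2.6875, f(x_3) = 0.438647, coefficient = 4
x_4 = 3.2500, f(x_4) = -0.108195, coefficient = 1

I ≈ (0.562500/3) × 8.188366 = 1.535319
Exact value: 1.534432
Error: 0.000887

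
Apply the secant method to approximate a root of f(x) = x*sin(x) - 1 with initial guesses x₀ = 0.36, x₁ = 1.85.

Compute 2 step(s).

f(x) = x*sin(x) - 1
x₀ = 0.36, x₁ = 1.85

Secant formula: x_{n+1} = x_n - f(x_n)(x_n - x_{n-1})/(f(x_n) - f(x_{n-1}))

Iteration 1:
  f(0.360000) = -0.873181
  f(1.850000) = 0.778359
  x_2 = 1.850000 - 0.778359×(1.850000 - 0.360000)/(0.778359 - (-0.873181))
       = 1.147774
Iteration 2:
  f(1.850000) = 0.778359
  f(1.147774) = 0.046600
  x_3 = 1.147774 - 0.046600×(1.147774 - 1.850000)/(0.046600 - 0.778359)
       = 1.103054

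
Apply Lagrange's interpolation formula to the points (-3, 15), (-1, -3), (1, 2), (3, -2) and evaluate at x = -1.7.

Lagrange interpolation formula:
P(x) = Σ yᵢ × Lᵢ(x)
where Lᵢ(x) = Π_{j≠i} (x - xⱼ)/(xᵢ - xⱼ)

L_0(-1.7) = (-1.7 - (-1))/(-3 - (-1)) × (-1.7 - 1)/(-3 - 1) × (-1.7 - 3)/(-3 - 3) = 0.185062
L_1(-1.7) = (-1.7 - (-3))/(-1 - (-3)) × (-1.7 - 1)/(-1 - 1) × (-1.7 - 3)/(-1 - 3) = 1.031063
L_2(-1.7) = (-1.7 - (-3))/(1 - (-3)) × (-1.7 - (-1))/(1 - (-1)) × (-1.7 - 3)/(1 - 3) = -0.267313
L_3(-1.7) = (-1.7 - (-3))/(3 - (-3)) × (-1.7 - (-1))/(3 - (-1)) × (-1.7 - 1)/(3 - 1) = 0.051188

P(-1.7) = 15×L_0(-1.7) + (-3)×L_1(-1.7) + 2×L_2(-1.7) + (-2)×L_3(-1.7)
P(-1.7) = -0.954250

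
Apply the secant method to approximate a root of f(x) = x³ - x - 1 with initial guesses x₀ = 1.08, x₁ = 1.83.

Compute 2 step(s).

f(x) = x³ - x - 1
x₀ = 1.08, x₁ = 1.83

Secant formula: x_{n+1} = x_n - f(x_n)(x_n - x_{n-1})/(f(x_n) - f(x_{n-1}))

Iteration 1:
  f(1.080000) = -0.820288
  f(1.830000) = 3.298487
  x_2 = 1.830000 - 3.298487×(1.830000 - 1.080000)/(3.298487 - (-0.820288))
       = 1.229369
Iteration 2:
  f(1.830000) = 3.298487
  f(1.229369) = -0.371366
  x_3 = 1.229369 - (-0.371366)×(1.229369 - 1.830000)/(-0.371366 - 3.298487)
       = 1.290149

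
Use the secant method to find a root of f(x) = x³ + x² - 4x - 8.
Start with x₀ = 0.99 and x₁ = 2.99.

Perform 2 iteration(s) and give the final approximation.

f(x) = x³ + x² - 4x - 8
x₀ = 0.99, x₁ = 2.99

Secant formula: x_{n+1} = x_n - f(x_n)(x_n - x_{n-1})/(f(x_n) - f(x_{n-1}))

Iteration 1:
  f(0.990000) = -10.009601
  f(2.990000) = 15.710999
  x_2 = 2.990000 - 15.710999×(2.990000 - 0.990000)/(15.710999 - (-10.009601))
       = 1.768333
Iteration 2:
  f(2.990000) = 15.710999
  f(1.768333) = -6.416747
  x_3 = 1.768333 - (-6.416747)×(1.768333 - 2.990000)/(-6.416747 - 15.710999)
       = 2.122600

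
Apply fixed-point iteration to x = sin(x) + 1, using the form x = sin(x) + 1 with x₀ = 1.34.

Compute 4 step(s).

Equation: x = sin(x) + 1
Fixed-point form: x = sin(x) + 1
x₀ = 1.34

x_1 = g(1.340000) = 1.973485
x_2 = g(1.973485) = 1.920011
x_3 = g(1.920011) = 1.939642
x_4 = g(1.939642) = 1.932744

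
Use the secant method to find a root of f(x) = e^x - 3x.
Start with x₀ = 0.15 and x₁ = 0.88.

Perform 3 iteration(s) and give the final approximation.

f(x) = e^x - 3x
x₀ = 0.15, x₁ = 0.88

Secant formula: x_{n+1} = x_n - f(x_n)(x_n - x_{n-1})/(f(x_n) - f(x_{n-1}))

Iteration 1:
  f(0.150000) = 0.711834
  f(0.880000) = -0.229100
  x_2 = 0.880000 - (-0.229100)×(0.880000 - 0.150000)/(-0.229100 - 0.711834)
       = 0.702258
Iteration 2:
  f(0.880000) = -0.229100
  f(0.702258) = -0.088469
  x_3 = 0.702258 - (-0.088469)×(0.702258 - 0.880000)/(-0.088469 - (-0.229100))
       = 0.590443
Iteration 3:
  f(0.702258) = -0.088469
  f(0.590443) = 0.033459
  x_4 = 0.590443 - 0.033459×(0.590443 - 0.702258)/(0.033459 - (-0.088469))
       = 0.621127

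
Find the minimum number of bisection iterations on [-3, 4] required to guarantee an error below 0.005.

We need (b-a)/2^n ≤ 0.005
(4 - (-3))/2^n ≤ 0.005
7/2^n ≤ 0.005
2^n ≥ 1400
n ≥ log₂(1400) = 10.45
n ≥ 11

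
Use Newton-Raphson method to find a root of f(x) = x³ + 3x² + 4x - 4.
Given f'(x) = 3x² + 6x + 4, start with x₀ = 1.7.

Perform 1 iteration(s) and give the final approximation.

f(x) = x³ + 3x² + 4x - 4
f'(x) = 3x² + 6x + 4
x₀ = 1.7

Newton-Raphson formula: x_{n+1} = x_n - f(x_n)/f'(x_n)

Iteration 1:
  f(1.700000) = 16.383000
  f'(1.700000) = 22.870000
  x_1 = 1.700000 - 16.383000/22.870000 = 0.983647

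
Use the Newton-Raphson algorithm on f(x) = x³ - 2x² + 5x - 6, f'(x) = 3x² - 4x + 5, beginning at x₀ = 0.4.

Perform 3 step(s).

f(x) = x³ - 2x² + 5x - 6
f'(x) = 3x² - 4x + 5
x₀ = 0.4

Newton-Raphson formula: x_{n+1} = x_n - f(x_n)/f'(x_n)

Iteration 1:
  f(0.400000) = -4.256000
  f'(0.400000) = 3.880000
  x_1 = 0.400000 - (-4.256000)/3.880000 = 1.496907
Iteration 2:
  f(1.496907) = 0.357240
  f'(1.496907) = 5.734565
  x_2 = 1.496907 - 0.357240/5.734565 = 1.434611
Iteration 3:
  f(1.434611) = 0.009424
  f'(1.434611) = 5.435883
  x_3 = 1.434611 - 0.009424/5.435883 = 1.432878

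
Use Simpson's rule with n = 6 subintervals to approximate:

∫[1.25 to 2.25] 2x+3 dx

f(x) = 2x+3
a = 1.25, b = 2.25, n = 6
h = (b - a)/n = 0.166667

Simpson's rule: (h/3)[f(x₀) + 4f(x₁) + 2f(x₂) + ... + f(xₙ)]

x_0 = 1.2500, f(x_0) = 5.500000, coefficient = 1
x_1 = 1.4167, f(x_1) = 5.833333, coefficient = 4
x_2 = 1.5833, f(x_2) = 6.166667, coefficient = 2
x_3 = 1.7500, f(x_3) = 6.500000, coefficient = 4
x_4 = 1.9167, f(x_4) = 6.833333, coefficient = 2
x_5 = 2.0833, f(x_5) = 7.166667, coefficient = 4
x_6 = 2.2500, f(x_6) = 7.500000, coefficient = 1

I ≈ (0.166667/3) × 117.000000 = 6.500000
Exact value: 6.500000
Error: 0.000000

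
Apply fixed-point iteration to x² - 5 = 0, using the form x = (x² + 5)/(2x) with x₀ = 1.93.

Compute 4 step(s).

Equation: x² - 5 = 0
Fixed-point form: x = (x² + 5)/(2x)
x₀ = 1.93

x_1 = g(1.930000) = 2.260337
x_2 = g(2.260337) = 2.236198
x_3 = g(2.236198) = 2.236068
x_4 = g(2.236068) = 2.236068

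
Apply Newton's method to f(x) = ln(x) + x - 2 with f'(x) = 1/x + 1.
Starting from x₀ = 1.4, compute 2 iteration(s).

f(x) = ln(x) + x - 2
f'(x) = 1/x + 1
x₀ = 1.4

Newton-Raphson formula: x_{n+1} = x_n - f(x_n)/f'(x_n)

Iteration 1:
  f(1.400000) = -0.263528
  f'(1.400000) = 1.714286
  x_1 = 1.400000 - (-0.263528)/1.714286 = 1.553725
Iteration 2:
  f(1.553725) = -0.005621
  f'(1.553725) = 1.643615
  x_2 = 1.553725 - (-0.005621)/1.643615 = 1.557144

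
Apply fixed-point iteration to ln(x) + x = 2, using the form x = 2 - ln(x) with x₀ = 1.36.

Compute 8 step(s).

Equation: ln(x) + x = 2
Fixed-point form: x = 2 - ln(x)
x₀ = 1.36

x_1 = g(1.360000) = 1.692515
x_2 = g(1.692515) = 1.473784
x_3 = g(1.473784) = 1.612167
x_4 = g(1.612167) = 1.522421
x_5 = g(1.522421) = 1.579698
x_6 = g(1.579698) = 1.542766
x_7 = g(1.542766) = 1.566423
x_8 = g(1.566423) = 1.551205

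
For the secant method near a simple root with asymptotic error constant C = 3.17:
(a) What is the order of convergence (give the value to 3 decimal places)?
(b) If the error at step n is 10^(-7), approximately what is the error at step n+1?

(a) Secant method has superlinear convergence with order φ = (1+√5)/2 ≈ 1.618.
    This means |e_{n+1}| ≈ C|e_n|^1.618.

(b) With |e_n| = 10^(-7) and C = 3.17:
    |e_{n+1}| ≈ 3.17 × (10^(-7))^1.618 = 3.17 × 10^(-11.33)

(a) ≈ 1.618 (golden ratio); (b) |e_{n+1}| ≈ 1.496e-11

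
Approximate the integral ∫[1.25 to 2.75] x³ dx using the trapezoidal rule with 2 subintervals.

f(x) = x³
a = 1.25, b = 2.75, n = 2
h = (b - a)/n = 0.750000

Trapezoidal rule: (h/2)[f(x₀) + 2f(x₁) + 2f(x₂) + ... + f(xₙ)]

x_0 = 1.2500, f(x_0) = 1.953125, coefficient = 1
x_1 = 2.0000, f(x_1) = 8.000000, coefficient = 2
x_2 = 2.7500, f(x_2) = 20.796875, coefficient = 1

I ≈ (0.750000/2) × 38.750000 = 14.531250
Exact value: 13.687500
Error: 0.843750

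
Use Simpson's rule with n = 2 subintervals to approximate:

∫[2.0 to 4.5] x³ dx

f(x) = x³
a = 2.0, b = 4.5, n = 2
h = (b - a)/n = 1.250000

Simpson's rule: (h/3)[f(x₀) + 4f(x₁) + 2f(x₂) + ... + f(xₙ)]

x_0 = 2.0000, f(x_0) = 8.000000, coefficient = 1
x_1 = 3.2500, f(x_1) = 34.328125, coefficient = 4
x_2 = 4.5000, f(x_2) = 91.125000, coefficient = 1

I ≈ (1.250000/3) × 236.437500 = 98.515625
Exact value: 98.515625
Error: 0.000000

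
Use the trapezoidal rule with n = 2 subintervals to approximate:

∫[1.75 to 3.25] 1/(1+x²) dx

f(x) = 1/(1+x²)
a = 1.75, b = 3.25, n = 2
h = (b - a)/n = 0.750000

Trapezoidal rule: (h/2)[f(x₀) + 2f(x₁) + 2f(x₂) + ... + f(xₙ)]

x_0 = 1.7500, f(x_0) = 0.246154, coefficient = 1
x_1 = 2.5000, f(x_1) = 0.137931, coefficient = 2
x_2 = 3.2500, f(x_2) = 0.086486, coefficient = 1

I ≈ (0.750000/2) × 0.608502 = 0.228188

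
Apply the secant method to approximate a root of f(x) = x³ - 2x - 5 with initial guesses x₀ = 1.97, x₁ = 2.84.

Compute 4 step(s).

f(x) = x³ - 2x - 5
x₀ = 1.97, x₁ = 2.84

Secant formula: x_{n+1} = x_n - f(x_n)(x_n - x_{n-1})/(f(x_n) - f(x_{n-1}))

Iteration 1:
  f(1.970000) = -1.294627
  f(2.840000) = 12.226304
  x_2 = 2.840000 - 12.226304×(2.840000 - 1.970000)/(12.226304 - (-1.294627))
       = 2.053302
Iteration 2:
  f(2.840000) = 12.226304
  f(2.053302) = -0.449778
  x_3 = 2.053302 - (-0.449778)×(2.053302 - 2.840000)/(-0.449778 - 12.226304)
       = 2.081216
Iteration 3:
  f(2.053302) = -0.449778
  f(2.081216) = -0.147725
  x_4 = 2.081216 - (-0.147725)×(2.081216 - 2.053302)/(-0.147725 - (-0.449778))
       = 2.094868
Iteration 4:
  f(2.081216) = -0.147725
  f(2.094868) = 0.003535
  x_5 = 2.094868 - 0.003535×(2.094868 - 2.081216)/(0.003535 - (-0.147725))
       = 2.094549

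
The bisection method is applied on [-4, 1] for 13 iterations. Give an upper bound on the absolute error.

Bisection error bound: |error| ≤ (b-a)/2^n
|error| ≤ (1 - (-4))/2^13 = 5/2^13
|error| ≤ 0.0006103516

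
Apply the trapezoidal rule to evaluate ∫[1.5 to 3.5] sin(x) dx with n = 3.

f(x) = sin(x)
a = 1.5, b = 3.5, n = 3
h = (b - a)/n = 0.666667

Trapezoidal rule: (h/2)[f(x₀) + 2f(x₁) + 2f(x₂) + ... + f(xₙ)]

x_0 = 1.5000, f(x_0) = 0.997495, coefficient = 1
x_1 = 2.1667, f(x_1) = 0.827660, coefficient = 2
x_2 = 2.8333, f(x_2) = 0.303400, coefficient = 2
x_3 = 3.5000, f(x_3) = -0.350783, coefficient = 1

I ≈ (0.666667/2) × 2.908833 = 0.969611
Exact value: 1.007194
Error: 0.037583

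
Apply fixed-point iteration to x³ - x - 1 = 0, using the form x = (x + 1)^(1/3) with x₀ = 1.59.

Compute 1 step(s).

Equation: x³ - x - 1 = 0
Fixed-point form: x = (x + 1)^(1/3)
x₀ = 1.59

x_1 = g(1.590000) = 1.373304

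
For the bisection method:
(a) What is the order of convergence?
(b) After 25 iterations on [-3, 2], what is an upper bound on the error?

(a) Bisection has linear (order 1) convergence; the error is halved each step.

(b) Error bound = (b-a)/2^n = (2 - (-3))/2^{25}
    = 5/2^{25}

(a) 1 (linear); (b) error ≤ 1.49e-07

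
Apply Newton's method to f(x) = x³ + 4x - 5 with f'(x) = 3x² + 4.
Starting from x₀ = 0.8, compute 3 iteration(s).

f(x) = x³ + 4x - 5
f'(x) = 3x² + 4
x₀ = 0.8

Newton-Raphson formula: x_{n+1} = x_n - f(x_n)/f'(x_n)

Iteration 1:
  f(0.800000) = -1.288000
  f'(0.800000) = 5.920000
  x_1 = 0.800000 - (-1.288000)/5.920000 = 1.017568
Iteration 2:
  f(1.017568) = 0.123904
  f'(1.017568) = 7.106331
  x_2 = 1.017568 - 0.123904/7.106331 = 1.000132
Iteration 3:
  f(1.000132) = 0.000923
  f'(1.000132) = 7.000791
  x_3 = 1.000132 - 0.000923/7.000791 = 1.000000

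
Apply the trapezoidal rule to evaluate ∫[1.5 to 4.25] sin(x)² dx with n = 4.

f(x) = sin(x)²
a = 1.5, b = 4.25, n = 4
h = (b - a)/n = 0.687500

Trapezoidal rule: (h/2)[f(x₀) + 2f(x₁) + 2f(x₂) + ... + f(xₙ)]

x_0 = 1.5000, f(x_0) = 0.994996, coefficient = 1
x_1 = 2.1875, f(x_1) = 0.665512, coefficient = 2
x_2 = 2.8750, f(x_2) = 0.069404, coefficient = 2
x_3 = 3.5625, f(x_3) = 0.166945, coefficient = 2
x_4 = 4.2500, f(x_4) = 0.801006, coefficient = 1

I ≈ (0.687500/2) × 3.599724 = 1.237405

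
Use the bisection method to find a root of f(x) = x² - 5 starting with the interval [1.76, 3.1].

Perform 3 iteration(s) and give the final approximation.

f(x) = x² - 5
Initial interval: [1.76, 3.1]

Iteration 1:
  c_1 = (1.760000 + 3.100000)/2 = 2.430000
  f(c_1) = f(2.430000) = 0.904900
  f(a) × f(c) < 0, new interval: [1.760000, 2.430000]
Iteration 2:
  c_2 = (1.760000 + 2.430000)/2 = 2.095000
  f(c_2) = f(2.095000) = -0.610975
  f(a) × f(c) ≥ 0, new interval: [2.095000, 2.430000]
Iteration 3:
  c_3 = (2.095000 + 2.430000)/2 = 2.262500
  f(c_3) = f(2.262500) = 0.118906
  f(a) × f(c) < 0, new interval: [2.095000, 2.262500]

After 3 iteration(s), the approximation is c_3 = 2.262500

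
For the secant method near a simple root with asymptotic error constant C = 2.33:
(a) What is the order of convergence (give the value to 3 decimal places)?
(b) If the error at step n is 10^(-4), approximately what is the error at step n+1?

(a) Secant method has superlinear convergence with order φ = (1+√5)/2 ≈ 1.618.
    This means |e_{n+1}| ≈ C|e_n|^1.618.

(b) With |e_n| = 10^(-4) and C = 2.33:
    |e_{n+1}| ≈ 2.33 × (10^(-4))^1.618 = 2.33 × 10^(-6.47)

(a) ≈ 1.618 (golden ratio); (b) |e_{n+1}| ≈ 7.856e-07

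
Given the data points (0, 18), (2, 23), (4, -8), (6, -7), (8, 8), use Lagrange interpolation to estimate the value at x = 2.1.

Lagrange interpolation formula:
P(x) = Σ yᵢ × Lᵢ(x)
where Lᵢ(x) = Π_{j≠i} (x - xⱼ)/(xᵢ - xⱼ)

L_0(2.1) = (2.1 - 2)/(0 - 2) × (2.1 - 4)/(0 - 4) × (2.1 - 6)/(0 - 6) × (2.1 - 8)/(0 - 8) = -0.011385
L_1(2.1) = (2.1 - 0)/(2 - 0) × (2.1 - 4)/(2 - 4) × (2.1 - 6)/(2 - 6) × (2.1 - 8)/(2 - 8) = 0.956353
L_2(2.1) = (2.1 - 0)/(4 - 0) × (2.1 - 2)/(4 - 2) × (2.1 - 6)/(4 - 6) × (2.1 - 8)/(4 - 8) = 0.075502
L_3(2.1) = (2.1 - 0)/(6 - 0) × (2.1 - 2)/(6 - 2) × (2.1 - 4)/(6 - 4) × (2.1 - 8)/(6 - 8) = -0.024522
L_4(2.1) = (2.1 - 0)/(8 - 0) × (2.1 - 2)/(8 - 2) × (2.1 - 4)/(8 - 4) × (2.1 - 6)/(8 - 6) = 0.004052

P(2.1) = 18×L_0(2.1) + 23×L_1(2.1) + (-8)×L_2(2.1) + (-7)×L_3(2.1) + 8×L_4(2.1)
P(2.1) = 21.391248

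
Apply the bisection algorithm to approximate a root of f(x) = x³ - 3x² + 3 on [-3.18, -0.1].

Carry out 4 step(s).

f(x) = x³ - 3x² + 3
Initial interval: [-3.18, -0.1]

Iteration 1:
  c_1 = (-3.180000 + (-0.100000))/2 = -1.640000
  f(c_1) = f(-1.640000) = -9.479744
  f(a) × f(c) ≥ 0, new interval: [-1.640000, -0.100000]
Iteration 2:
  c_2 = (-1.640000 + (-0.100000))/2 = -0.870000
  f(c_2) = f(-0.870000) = 0.070797
  f(a) × f(c) < 0, new interval: [-1.640000, -0.870000]
Iteration 3:
  c_3 = (-1.640000 + (-0.870000))/2 = -1.255000
  f(c_3) = f(-1.255000) = -3.701731
  f(a) × f(c) ≥ 0, new interval: [-1.255000, -0.870000]
Iteration 4:
  c_4 = (-1.255000 + (-0.870000))/2 = -1.062500
  f(c_4) = f(-1.062500) = -1.586182
  f(a) × f(c) ≥ 0, new interval: [-1.062500, -0.870000]

After 4 iteration(s), the approximation is c_4 = -1.062500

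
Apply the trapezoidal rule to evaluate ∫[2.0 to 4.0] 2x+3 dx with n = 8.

f(x) = 2x+3
a = 2.0, b = 4.0, n = 8
h = (b - a)/n = 0.250000

Trapezoidal rule: (h/2)[f(x₀) + 2f(x₁) + 2f(x₂) + ... + f(xₙ)]

x_0 = 2.0000, f(x_0) = 7.000000, coefficient = 1
x_1 = 2.2500, f(x_1) = 7.500000, coefficient = 2
x_2 = 2.5000, f(x_2) = 8.000000, coefficient = 2
x_3 = 2.7500, f(x_3) = 8.500000, coefficient = 2
x_4 = 3.0000, f(x_4) = 9.000000, coefficient = 2
x_5 = 3.2500, f(x_5) = 9.500000, coefficient = 2
x_6 = 3.5000, f(x_6) = 10.000000, coefficient = 2
x_7 = 3.7500, f(x_7) = 10.500000, coefficient = 2
x_8 = 4.0000, f(x_8) = 11.000000, coefficient = 1

I ≈ (0.250000/2) × 144.000000 = 18.000000
Exact value: 18.000000
Error: 0.000000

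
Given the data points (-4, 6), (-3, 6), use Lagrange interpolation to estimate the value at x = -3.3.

Lagrange interpolation formula:
P(x) = Σ yᵢ × Lᵢ(x)
where Lᵢ(x) = Π_{j≠i} (x - xⱼ)/(xᵢ - xⱼ)

L_0(-3.3) = (-3.3 - (-3))/(-4 - (-3)) = 0.300000
L_1(-3.3) = (-3.3 - (-4))/(-3 - (-4)) = 0.700000

P(-3.3) = 6×L_0(-3.3) + 6×L_1(-3.3)
P(-3.3) = 6.000000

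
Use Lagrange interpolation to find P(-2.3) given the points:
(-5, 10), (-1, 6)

Lagrange interpolation formula:
P(x) = Σ yᵢ × Lᵢ(x)
where Lᵢ(x) = Π_{j≠i} (x - xⱼ)/(xᵢ - xⱼ)

L_0(-2.3) = (-2.3 - (-1))/(-5 - (-1)) = 0.325000
L_1(-2.3) = (-2.3 - (-5))/(-1 - (-5)) = 0.675000

P(-2.3) = 10×L_0(-2.3) + 6×L_1(-2.3)
P(-2.3) = 7.300000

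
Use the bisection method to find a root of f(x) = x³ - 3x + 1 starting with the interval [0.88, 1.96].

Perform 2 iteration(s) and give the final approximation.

f(x) = x³ - 3x + 1
Initial interval: [0.88, 1.96]

Iteration 1:
  c_1 = (0.880000 + 1.960000)/2 = 1.420000
  f(c_1) = f(1.420000) = -0.396712
  f(a) × f(c) ≥ 0, new interval: [1.420000, 1.960000]
Iteration 2:
  c_2 = (1.420000 + 1.960000)/2 = 1.690000
  f(c_2) = f(1.690000) = 0.756809
  f(a) × f(c) < 0, new interval: [1.420000, 1.690000]

After 2 iteration(s), the approximation is c_2 = 1.690000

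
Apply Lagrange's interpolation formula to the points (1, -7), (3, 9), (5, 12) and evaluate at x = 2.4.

Lagrange interpolation formula:
P(x) = Σ yᵢ × Lᵢ(x)
where Lᵢ(x) = Π_{j≠i} (x - xⱼ)/(xᵢ - xⱼ)

L_0(2.4) = (2.4 - 3)/(1 - 3) × (2.4 - 5)/(1 - 5) = 0.195000
L_1(2.4) = (2.4 - 1)/(3 - 1) × (2.4 - 5)/(3 - 5) = 0.910000
L_2(2.4) = (2.4 - 1)/(5 - 1) × (2.4 - 3)/(5 - 3) = -0.105000

P(2.4) = (-7)×L_0(2.4) + 9×L_1(2.4) + 12×L_2(2.4)
P(2.4) = 5.565000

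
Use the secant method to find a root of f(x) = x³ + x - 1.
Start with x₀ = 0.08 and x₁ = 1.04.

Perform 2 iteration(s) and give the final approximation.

f(x) = x³ + x - 1
x₀ = 0.08, x₁ = 1.04

Secant formula: x_{n+1} = x_n - f(x_n)(x_n - x_{n-1})/(f(x_n) - f(x_{n-1}))

Iteration 1:
  f(0.080000) = -0.919488
  f(1.040000) = 1.164864
  x_2 = 1.040000 - 1.164864×(1.040000 - 0.080000)/(1.164864 - (-0.919488))
       = 0.503493
Iteration 2:
  f(1.040000) = 1.164864
  f(0.503493) = -0.368869
  x_3 = 0.503493 - (-0.368869)×(0.503493 - 1.040000)/(-0.368869 - 1.164864)
       = 0.632525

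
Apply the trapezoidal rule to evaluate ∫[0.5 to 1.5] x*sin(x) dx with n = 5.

f(x) = x*sin(x)
a = 0.5, b = 1.5, n = 5
h = (b - a)/n = 0.200000

Trapezoidal rule: (h/2)[f(x₀) + 2f(x₁) + 2f(x₂) + ... + f(xₙ)]

x_0 = 0.5000, f(x_0) = 0.239713, coefficient = 1
x_1 = 0.7000, f(x_1) = 0.450952, coefficient = 2
x_2 = 0.9000, f(x_2) = 0.704994, coefficient = 2
x_3 = 1.1000, f(x_3) = 0.980328, coefficient = 2
x_4 = 1.3000, f(x_4) = 1.252626, coefficient = 2
x_5 = 1.5000, f(x_5) = 1.496242, coefficient = 1

I ≈ (0.200000/2) × 8.513756 = 0.851376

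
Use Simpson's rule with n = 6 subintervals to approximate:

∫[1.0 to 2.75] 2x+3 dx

f(x) = 2x+3
a = 1.0, b = 2.75, n = 6
h = (b - a)/n = 0.291667

Simpson's rule: (h/3)[f(x₀) + 4f(x₁) + 2f(x₂) + ... + f(xₙ)]

x_0 = 1.0000, f(x_0) = 5.000000, coefficient = 1
x_1 = 1.2917, f(x_1) = 5.583333, coefficient = 4
x_2 = 1.5833, f(x_2) = 6.166667, coefficient = 2
x_3 = 1.8750, f(x_3) = 6.750000, coefficient = 4
x_4 = 2.1667, f(x_4) = 7.333333, coefficient = 2
x_5 = 2.4583, f(x_5) = 7.916667, coefficient = 4
x_6 = 2.7500, f(x_6) = 8.500000, coefficient = 1

I ≈ (0.291667/3) × 121.500000 = 11.812500
Exact value: 11.812500
Error: 0.000000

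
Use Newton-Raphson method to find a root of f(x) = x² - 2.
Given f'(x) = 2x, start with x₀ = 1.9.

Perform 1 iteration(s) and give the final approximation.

f(x) = x² - 2
f'(x) = 2x
x₀ = 1.9

Newton-Raphson formula: x_{n+1} = x_n - f(x_n)/f'(x_n)

Iteration 1:
  f(1.900000) = 1.610000
  f'(1.900000) = 3.800000
  x_1 = 1.900000 - 1.610000/3.800000 = 1.476316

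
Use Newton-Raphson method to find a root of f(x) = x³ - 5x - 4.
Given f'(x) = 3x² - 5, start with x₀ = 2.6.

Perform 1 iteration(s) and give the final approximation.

f(x) = x³ - 5x - 4
f'(x) = 3x² - 5
x₀ = 2.6

Newton-Raphson formula: x_{n+1} = x_n - f(x_n)/f'(x_n)

Iteration 1:
  f(2.600000) = 0.576000
  f'(2.600000) = 15.280000
  x_1 = 2.600000 - 0.576000/15.280000 = 2.562304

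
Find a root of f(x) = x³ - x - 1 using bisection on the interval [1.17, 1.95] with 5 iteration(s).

f(x) = x³ - x - 1
Initial interval: [1.17, 1.95]

Iteration 1:
  c_1 = (1.170000 + 1.950000)/2 = 1.560000
  f(c_1) = f(1.560000) = 1.236416
  f(a) × f(c) < 0, new interval: [1.170000, 1.560000]
Iteration 2:
  c_2 = (1.170000 + 1.560000)/2 = 1.365000
  f(c_2) = f(1.365000) = 0.178302
  f(a) × f(c) < 0, new interval: [1.170000, 1.365000]
Iteration 3:
  c_3 = (1.170000 + 1.365000)/2 = 1.267500
  f(c_3) = f(1.267500) = -0.231190
  f(a) × f(c) ≥ 0, new interval: [1.267500, 1.365000]
Iteration 4:
  c_4 = (1.267500 + 1.365000)/2 = 1.316250
  f(c_4) = f(1.316250) = -0.035828
  f(a) × f(c) ≥ 0, new interval: [1.316250, 1.365000]
Iteration 5:
  c_5 = (1.316250 + 1.365000)/2 = 1.340625
  f(c_5) = f(1.340625) = 0.068847
  f(a) × f(c) < 0, new interval: [1.316250, 1.340625]

After 5 iteration(s), the approximation is c_5 = 1.340625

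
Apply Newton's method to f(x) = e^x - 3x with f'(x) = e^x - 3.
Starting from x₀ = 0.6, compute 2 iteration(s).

f(x) = e^x - 3x
f'(x) = e^x - 3
x₀ = 0.6

Newton-Raphson formula: x_{n+1} = x_n - f(x_n)/f'(x_n)

Iteration 1:
  f(0.600000) = 0.022119
  f'(0.600000) = -1.177881
  x_1 = 0.600000 - 0.022119/(-1.177881) = 0.618778
Iteration 2:
  f(0.618778) = 0.000323
  f'(0.618778) = -1.143341
  x_2 = 0.618778 - 0.000323/(-1.143341) = 0.619061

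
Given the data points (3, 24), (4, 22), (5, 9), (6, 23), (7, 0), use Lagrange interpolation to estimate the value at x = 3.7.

Lagrange interpolation formula:
P(x) = Σ yᵢ × Lᵢ(x)
where Lᵢ(x) = Π_{j≠i} (x - xⱼ)/(xᵢ - xⱼ)

L_0(3.7) = (3.7 - 4)/(3 - 4) × (3.7 - 5)/(3 - 5) × (3.7 - 6)/(3 - 6) × (3.7 - 7)/(3 - 7) = 0.123337
L_1(3.7) = (3.7 - 3)/(4 - 3) × (3.7 - 5)/(4 - 5) × (3.7 - 6)/(4 - 6) × (3.7 - 7)/(4 - 7) = 1.151150
L_2(3.7) = (3.7 - 3)/(5 - 3) × (3.7 - 4)/(5 - 4) × (3.7 - 6)/(5 - 6) × (3.7 - 7)/(5 - 7) = -0.398475
L_3(3.7) = (3.7 - 3)/(6 - 3) × (3.7 - 4)/(6 - 4) × (3.7 - 5)/(6 - 5) × (3.7 - 7)/(6 - 7) = 0.150150
L_4(3.7) = (3.7 - 3)/(7 - 3) × (3.7 - 4)/(7 - 4) × (3.7 - 5)/(7 - 5) × (3.7 - 6)/(7 - 6) = -0.026162

P(3.7) = 24×L_0(3.7) + 22×L_1(3.7) + 9×L_2(3.7) + 23×L_3(3.7) + 0×L_4(3.7)
P(3.7) = 28.152575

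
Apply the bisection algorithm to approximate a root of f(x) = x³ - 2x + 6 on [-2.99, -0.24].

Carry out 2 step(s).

f(x) = x³ - 2x + 6
Initial interval: [-2.99, -0.24]

Iteration 1:
  c_1 = (-2.990000 + (-0.240000))/2 = -1.615000
  f(c_1) = f(-1.615000) = 5.017717
  f(a) × f(c) < 0, new interval: [-2.990000, -1.615000]
Iteration 2:
  c_2 = (-2.990000 + (-1.615000))/2 = -2.302500
  f(c_2) = f(-2.302500) = -1.601718
  f(a) × f(c) ≥ 0, new interval: [-2.302500, -1.615000]

After 2 iteration(s), the approximation is c_2 = -2.302500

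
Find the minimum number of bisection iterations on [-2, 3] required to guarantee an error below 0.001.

We need (b-a)/2^n ≤ 0.001
(3 - (-2))/2^n ≤ 0.001
5/2^n ≤ 0.001
2^n ≥ 5000
n ≥ log₂(5000) = 12.29
n ≥ 13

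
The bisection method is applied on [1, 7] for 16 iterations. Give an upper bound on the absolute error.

Bisection error bound: |error| ≤ (b-a)/2^n
|error| ≤ (7 - 1)/2^16 = 6/2^16
|error| ≤ 0.0000915527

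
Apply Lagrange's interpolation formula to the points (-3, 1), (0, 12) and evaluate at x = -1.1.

Lagrange interpolation formula:
P(x) = Σ yᵢ × Lᵢ(x)
where Lᵢ(x) = Π_{j≠i} (x - xⱼ)/(xᵢ - xⱼ)

L_0(-1.1) = (-1.1 - 0)/(-3 - 0) = 0.366667
L_1(-1.1) = (-1.1 - (-3))/(0 - (-3)) = 0.633333

P(-1.1) = 1×L_0(-1.1) + 12×L_1(-1.1)
P(-1.1) = 7.966667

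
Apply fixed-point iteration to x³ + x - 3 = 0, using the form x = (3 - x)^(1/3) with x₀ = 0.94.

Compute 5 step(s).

Equation: x³ + x - 3 = 0
Fixed-point form: x = (3 - x)^(1/3)
x₀ = 0.94

x_1 = g(0.940000) = 1.272396
x_2 = g(1.272396) = 1.199908
x_3 = g(1.199908) = 1.216461
x_4 = g(1.216461) = 1.212721
x_5 = g(1.212721) = 1.213568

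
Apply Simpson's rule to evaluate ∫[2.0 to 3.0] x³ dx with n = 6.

f(x) = x³
a = 2.0, b = 3.0, n = 6
h = (b - a)/n = 0.166667

Simpson's rule: (h/3)[f(x₀) + 4f(x₁) + 2f(x₂) + ... + f(xₙ)]

x_0 = 2.0000, f(x_0) = 8.000000, coefficient = 1
x_1 = 2.1667, f(x_1) = 10.171296, coefficient = 4
x_2 = 2.3333, f(x_2) = 12.703704, coefficient = 2
x_3 = 2.5000, f(x_3) = 15.625000, coefficient = 4
x_4 = 2.6667, f(x_4) = 18.962963, coefficient = 2
x_5 = 2.8333, f(x_5) = 22.745370, coefficient = 4
x_6 = 3.0000, f(x_6) = 27.000000, coefficient = 1

I ≈ (0.166667/3) × 292.500000 = 16.250000
Exact value: 16.250000
Error: 0.000000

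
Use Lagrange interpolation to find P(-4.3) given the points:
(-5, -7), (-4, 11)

Lagrange interpolation formula:
P(x) = Σ yᵢ × Lᵢ(x)
where Lᵢ(x) = Π_{j≠i} (x - xⱼ)/(xᵢ - xⱼ)

L_0(-4.3) = (-4.3 - (-4))/(-5 - (-4)) = 0.300000
L_1(-4.3) = (-4.3 - (-5))/(-4 - (-5)) = 0.700000

P(-4.3) = (-7)×L_0(-4.3) + 11×L_1(-4.3)
P(-4.3) = 5.600000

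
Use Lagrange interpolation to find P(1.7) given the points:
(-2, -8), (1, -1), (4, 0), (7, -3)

Lagrange interpolation formula:
P(x) = Σ yᵢ × Lᵢ(x)
where Lᵢ(x) = Π_{j≠i} (x - xⱼ)/(xᵢ - xⱼ)

L_0(1.7) = (1.7 - 1)/(-2 - 1) × (1.7 - 4)/(-2 - 4) × (1.7 - 7)/(-2 - 7) = -0.052673
L_1(1.7) = (1.7 - (-2))/(1 - (-2)) × (1.7 - 4)/(1 - 4) × (1.7 - 7)/(1 - 7) = 0.835241
L_2(1.7) = (1.7 - (-2))/(4 - (-2)) × (1.7 - 1)/(4 - 1) × (1.7 - 7)/(4 - 7) = 0.254204
L_3(1.7) = (1.7 - (-2))/(7 - (-2)) × (1.7 - 1)/(7 - 1) × (1.7 - 4)/(7 - 4) = -0.036772

P(1.7) = (-8)×L_0(1.7) + (-1)×L_1(1.7) + 0×L_2(1.7) + (-3)×L_3(1.7)
P(1.7) = -0.303543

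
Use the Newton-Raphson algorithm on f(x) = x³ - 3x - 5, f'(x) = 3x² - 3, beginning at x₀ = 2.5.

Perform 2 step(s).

f(x) = x³ - 3x - 5
f'(x) = 3x² - 3
x₀ = 2.5

Newton-Raphson formula: x_{n+1} = x_n - f(x_n)/f'(x_n)

Iteration 1:
  f(2.500000) = 3.125000
  f'(2.500000) = 15.750000
  x_1 = 2.500000 - 3.125000/15.750000 = 2.301587
Iteration 2:
  f(2.301587) = 0.287446
  f'(2.301587) = 12.891912
  x_2 = 2.301587 - 0.287446/12.891912 = 2.279291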